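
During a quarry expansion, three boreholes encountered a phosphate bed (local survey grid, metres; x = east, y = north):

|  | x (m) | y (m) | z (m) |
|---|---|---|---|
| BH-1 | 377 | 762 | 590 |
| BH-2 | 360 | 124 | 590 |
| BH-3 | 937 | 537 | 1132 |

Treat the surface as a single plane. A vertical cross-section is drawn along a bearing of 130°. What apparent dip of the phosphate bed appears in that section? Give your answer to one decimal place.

36.9°

Let the plane be z = a·x + b·y + c.
BH-2−BH-1: −17a − 638b = 0;  BH-3−BH-1: 560a − 225b = 542.
Solving gives a = 0.95761, b = −0.02552.
Unit vector along 130° is (sin 130°, cos 130°) = (0.7660, -0.6428).
Slope in that direction = a·(0.7660) + b·(-0.6428) = 0.74997.
Apparent dip = arctan|0.74997| = 36.9° (true dip is 43.8°, so apparent ≤ true as expected).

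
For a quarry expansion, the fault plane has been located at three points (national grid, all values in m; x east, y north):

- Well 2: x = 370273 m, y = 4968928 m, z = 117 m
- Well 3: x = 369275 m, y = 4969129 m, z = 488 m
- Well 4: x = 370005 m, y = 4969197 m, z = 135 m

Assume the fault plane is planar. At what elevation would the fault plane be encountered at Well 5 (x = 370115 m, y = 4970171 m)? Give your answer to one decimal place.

-284.1 m

Two edge vectors: Well 2→Well 3 = (-998, 201, 371), Well 2→Well 4 = (-268, 269, 18).
Normal n = (Well 2→Well 3) × (Well 2→Well 4) = (-96181, -81464, -214594).
So ∂z/∂x = −n_x/n_z = −0.448199856 and ∂z/∂y = −n_y/n_z = −0.379619188.
Intercept c from Well 2: 117 + 165956.31 + 1886300.41 = 2052373.72.
At (370115, 4970171): z = −165885.5 − 1886772.3 + 2052373.72 = -284.1 m.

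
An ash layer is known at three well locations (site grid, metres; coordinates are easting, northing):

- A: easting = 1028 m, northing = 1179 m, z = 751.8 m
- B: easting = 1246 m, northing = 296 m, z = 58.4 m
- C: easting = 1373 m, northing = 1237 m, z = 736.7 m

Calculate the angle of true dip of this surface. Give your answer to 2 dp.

Let the plane be z = a·easting + b·northing + c.
B−A: 218a − 883b = −693.4;  C−A: 345a + 58b = −15.1.
Solving gives a = −0.16878, b = 0.74361.
Gradient magnitude |∇z| = √(a² + b²) = √(0.02849 + 0.55295) = 0.76252.
True dip = arctan(0.76252) = 37.33°, dipping toward SSE (azimuth ≈ 167°).

37.33°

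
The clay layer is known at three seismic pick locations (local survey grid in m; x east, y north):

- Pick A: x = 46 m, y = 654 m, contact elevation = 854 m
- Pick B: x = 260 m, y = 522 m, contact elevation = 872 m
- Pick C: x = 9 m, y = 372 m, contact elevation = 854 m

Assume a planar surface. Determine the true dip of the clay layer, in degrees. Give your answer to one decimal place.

Let the plane be z = a·x + b·y + c.
Pick B−Pick A: 214a − 132b = 18;  Pick C−Pick A: −37a − 282b = 0.
Solving gives a = 0.07781, b = −0.01021.
Gradient magnitude |∇z| = √(a² + b²) = √(0.00606 + 0.00010) = 0.07848.
True dip = arctan(0.07848) = 4.5°, dipping toward W (azimuth ≈ 277°).

4.5°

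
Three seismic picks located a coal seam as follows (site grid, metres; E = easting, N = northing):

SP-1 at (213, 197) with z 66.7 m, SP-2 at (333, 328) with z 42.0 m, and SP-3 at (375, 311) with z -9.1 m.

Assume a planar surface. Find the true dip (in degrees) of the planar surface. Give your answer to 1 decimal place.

49.2°

Two edge vectors: SP-1→SP-2 = (120, 131, -24.7), SP-1→SP-3 = (162, 114, -75.8).
Normal n = (SP-1→SP-2) × (SP-1→SP-3) = (-7114, 5094.6, -7542).
So ∂z/∂E = −n_x/n_z = −0.94325 and ∂z/∂N = −n_y/n_z = 0.67550.
Gradient magnitude |∇z| = √(a² + b²) = √(0.88972 + 0.45630) = 1.16018.
True dip = arctan(1.16018) = 49.2°, dipping toward SE (azimuth ≈ 126°).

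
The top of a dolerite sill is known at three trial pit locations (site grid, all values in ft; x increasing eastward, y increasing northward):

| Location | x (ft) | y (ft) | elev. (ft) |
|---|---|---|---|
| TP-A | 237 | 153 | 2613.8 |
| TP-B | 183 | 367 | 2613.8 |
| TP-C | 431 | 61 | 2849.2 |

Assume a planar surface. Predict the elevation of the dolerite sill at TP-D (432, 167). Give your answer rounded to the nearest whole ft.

Two edge vectors: TP-A→TP-B = (-54, 214, 0), TP-A→TP-C = (194, -92, 235.4).
Normal n = (TP-A→TP-B) × (TP-A→TP-C) = (50375.6, 12711.6, -36548).
So ∂z/∂x = −n_x/n_z = 1.37834 and ∂z/∂y = −n_y/n_z = 0.34781.
Intercept c from TP-A: 2613.8 − 326.67 − 53.21 = 2233.92.
At (432, 167): z = 595.4 + 58.1 + 2233.92 = 2887.4 ft.

2887 ft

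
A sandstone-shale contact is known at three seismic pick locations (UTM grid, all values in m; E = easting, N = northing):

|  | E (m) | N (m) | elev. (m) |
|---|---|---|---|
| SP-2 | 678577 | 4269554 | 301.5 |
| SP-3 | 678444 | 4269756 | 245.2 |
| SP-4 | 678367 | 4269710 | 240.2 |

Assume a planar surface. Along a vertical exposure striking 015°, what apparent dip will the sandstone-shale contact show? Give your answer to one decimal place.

Two edge vectors: SP-2→SP-3 = (-133, 202, -56.3), SP-2→SP-4 = (-210, 156, -61.3).
Normal n = (SP-2→SP-3) × (SP-2→SP-4) = (-3599.8, 3670.1, 21672).
So ∂z/∂E = −n_x/n_z = 0.16610 and ∂z/∂N = −n_y/n_z = −0.16935.
Unit vector along 015° is (sin 15°, cos 15°) = (0.2588, 0.9659).
Slope in that direction = a·(0.2588) + b·(0.9659) = −0.12059.
Apparent dip = arctan|0.12059| = 6.9° (true dip is 13.3°, so apparent ≤ true as expected).

6.9°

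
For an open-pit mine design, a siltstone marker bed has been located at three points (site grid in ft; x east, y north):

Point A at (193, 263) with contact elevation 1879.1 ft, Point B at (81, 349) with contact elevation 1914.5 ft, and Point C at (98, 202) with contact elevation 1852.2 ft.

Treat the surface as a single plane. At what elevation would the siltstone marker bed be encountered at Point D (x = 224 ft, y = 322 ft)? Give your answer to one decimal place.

1904.5 ft

Let the plane be z = a·x + b·y + c.
Point B−Point A: −112a + 86b = 35.4;  Point C−Point A: −95a − 61b = −26.9.
Solving gives a = 0.01027, b = 0.42500.
Then c = 1879.1 − a·193 − b·263 = 1765.34.
At (224, 322): z = 2.3 + 136.8 + 1765.34 = 1904.5 ft.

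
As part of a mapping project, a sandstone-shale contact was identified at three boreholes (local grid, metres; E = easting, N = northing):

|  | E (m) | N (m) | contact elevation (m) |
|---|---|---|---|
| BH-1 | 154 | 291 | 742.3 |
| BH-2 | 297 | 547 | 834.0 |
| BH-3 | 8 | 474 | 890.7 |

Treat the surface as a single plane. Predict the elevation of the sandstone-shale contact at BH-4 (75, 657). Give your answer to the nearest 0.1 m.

Two edge vectors: BH-1→BH-2 = (143, 256, 91.7), BH-1→BH-3 = (-146, 183, 148.4).
Normal n = (BH-1→BH-2) × (BH-1→BH-3) = (21209.3, -34609.4, 63545).
So ∂z/∂E = −n_x/n_z = −0.33377 and ∂z/∂N = −n_y/n_z = 0.54464.
Intercept c from BH-1: 742.3 + 51.40 − 158.49 = 635.21.
At (75, 657): z = −25.0 + 357.8 + 635.21 = 968.0 m.

968.0 m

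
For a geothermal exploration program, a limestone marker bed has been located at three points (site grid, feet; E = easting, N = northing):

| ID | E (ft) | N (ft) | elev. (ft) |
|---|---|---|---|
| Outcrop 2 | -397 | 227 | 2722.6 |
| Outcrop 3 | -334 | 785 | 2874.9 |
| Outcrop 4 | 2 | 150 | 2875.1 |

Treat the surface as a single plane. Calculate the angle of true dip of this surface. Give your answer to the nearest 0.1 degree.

25.7°

Two edge vectors: Outcrop 2→Outcrop 3 = (63, 558, 152.3), Outcrop 2→Outcrop 4 = (399, -77, 152.5).
Normal n = (Outcrop 2→Outcrop 3) × (Outcrop 2→Outcrop 4) = (96822.1, 51160.2, -227493).
So ∂z/∂E = −n_x/n_z = 0.42560 and ∂z/∂N = −n_y/n_z = 0.22489.
Gradient magnitude |∇z| = √(a² + b²) = √(0.18114 + 0.05057) = 0.48137.
True dip = arctan(0.48137) = 25.7°, dipping toward WSW (azimuth ≈ 242°).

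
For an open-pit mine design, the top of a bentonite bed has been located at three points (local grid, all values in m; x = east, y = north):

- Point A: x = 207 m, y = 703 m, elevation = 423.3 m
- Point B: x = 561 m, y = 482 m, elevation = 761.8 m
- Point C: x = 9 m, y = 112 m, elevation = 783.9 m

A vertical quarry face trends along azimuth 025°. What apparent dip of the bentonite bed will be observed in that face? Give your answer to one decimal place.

Two edge vectors: Point A→Point B = (354, -221, 338.5), Point A→Point C = (-198, -591, 360.6).
Normal n = (Point A→Point B) × (Point A→Point C) = (120360.9, -194675.4, -252972).
So ∂z/∂x = −n_x/n_z = 0.47579 and ∂z/∂y = −n_y/n_z = −0.76955.
Unit vector along 025° is (sin 25°, cos 25°) = (0.4226, 0.9063).
Slope in that direction = a·(0.4226) + b·(0.9063) = −0.49638.
Apparent dip = arctan|0.49638| = 26.4° (true dip is 42.1°, so apparent ≤ true as expected).

26.4°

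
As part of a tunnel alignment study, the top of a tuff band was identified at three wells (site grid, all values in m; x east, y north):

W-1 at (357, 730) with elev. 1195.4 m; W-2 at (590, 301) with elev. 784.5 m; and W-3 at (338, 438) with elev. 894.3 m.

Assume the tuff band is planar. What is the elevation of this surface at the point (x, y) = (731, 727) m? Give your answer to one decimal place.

Two edge vectors: W-1→W-2 = (233, -429, -410.9), W-1→W-3 = (-19, -292, -301.1).
Normal n = (W-1→W-2) × (W-1→W-3) = (9189.1, 77963.4, -76187).
So ∂z/∂x = −n_x/n_z = 0.12061 and ∂z/∂y = −n_y/n_z = 1.02332.
Intercept c from W-1: 1195.4 − 43.06 − 747.02 = 405.32.
At (731, 727): z = 88.2 + 744.0 + 405.32 = 1237.4 m.

1237.4 m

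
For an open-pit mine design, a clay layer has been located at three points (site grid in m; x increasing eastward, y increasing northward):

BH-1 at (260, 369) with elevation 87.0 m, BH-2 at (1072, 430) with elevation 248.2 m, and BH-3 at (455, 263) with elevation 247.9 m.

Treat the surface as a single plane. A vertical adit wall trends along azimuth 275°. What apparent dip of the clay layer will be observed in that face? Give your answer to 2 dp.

19.89°

Two edge vectors: BH-1→BH-2 = (812, 61, 161.2), BH-1→BH-3 = (195, -106, 160.9).
Normal n = (BH-1→BH-2) × (BH-1→BH-3) = (26902.1, -99216.8, -97967).
So ∂z/∂x = −n_x/n_z = 0.27460 and ∂z/∂y = −n_y/n_z = −1.01276.
Unit vector along 275° is (sin 275°, cos 275°) = (-0.9962, 0.0872).
Slope in that direction = a·(-0.9962) + b·(0.0872) = −0.36183.
Apparent dip = arctan|0.36183| = 19.89° (true dip is 46.4°, so apparent ≤ true as expected).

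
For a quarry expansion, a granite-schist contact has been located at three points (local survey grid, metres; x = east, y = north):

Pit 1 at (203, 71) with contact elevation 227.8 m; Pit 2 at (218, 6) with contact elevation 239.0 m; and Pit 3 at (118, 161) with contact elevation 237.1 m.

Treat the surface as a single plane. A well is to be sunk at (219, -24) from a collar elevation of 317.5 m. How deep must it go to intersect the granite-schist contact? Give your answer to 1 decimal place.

71.0 m

Let the plane be z = a·x + b·y + c.
Pit 2−Pit 1: 15a − 65b = 11.2;  Pit 3−Pit 1: −85a + 90b = 9.3.
Solving gives a = −0.38623, b = −0.26144.
Then c = 227.8 − a·203 − b·71 = 324.77.
At (219, -24): z_contact = −84.58 + 6.27 + 324.77 = 246.46 m.
Depth below ground = 317.5 − 246.46 = 71.0 m.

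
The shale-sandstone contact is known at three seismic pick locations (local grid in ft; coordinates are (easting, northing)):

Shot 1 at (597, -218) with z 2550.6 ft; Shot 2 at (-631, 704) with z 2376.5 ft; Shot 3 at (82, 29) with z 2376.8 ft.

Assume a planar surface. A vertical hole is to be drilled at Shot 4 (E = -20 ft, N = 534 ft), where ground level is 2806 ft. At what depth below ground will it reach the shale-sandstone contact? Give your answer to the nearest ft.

Two edge vectors: Shot 1→Shot 2 = (-1228, 922, -174.1), Shot 1→Shot 3 = (-515, 247, -173.8).
Normal n = (Shot 1→Shot 2) × (Shot 1→Shot 3) = (-117240.9, -123764.9, 171514).
So ∂z/∂E = −n_x/n_z = 0.68356 and ∂z/∂N = −n_y/n_z = 0.72160.
Intercept c from Shot 1: 2550.6 − 408.09 + 157.31 = 2299.82.
At (-20, 534): z_contact = −13.7 + 385.3 + 2299.82 = 2671.5 ft.
Depth below ground = 2806 − 2671.5 = 135 ft.

135 ft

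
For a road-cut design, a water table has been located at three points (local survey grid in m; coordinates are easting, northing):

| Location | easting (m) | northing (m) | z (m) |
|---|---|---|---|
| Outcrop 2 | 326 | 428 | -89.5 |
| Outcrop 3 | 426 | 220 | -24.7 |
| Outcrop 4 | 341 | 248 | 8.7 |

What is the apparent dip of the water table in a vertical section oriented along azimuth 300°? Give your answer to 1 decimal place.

12.0°

Let the plane be z = a·easting + b·northing + c.
Outcrop 3−Outcrop 2: 100a − 208b = 64.8;  Outcrop 4−Outcrop 2: 15a − 180b = 98.2.
Solving gives a = −0.58882, b = −0.59462.
Unit vector along 300° is (sin 300°, cos 300°) = (-0.8660, 0.5000).
Slope in that direction = a·(-0.8660) + b·(0.5000) = 0.21262.
Apparent dip = arctan|0.21262| = 12.0° (true dip is 39.9°, so apparent ≤ true as expected).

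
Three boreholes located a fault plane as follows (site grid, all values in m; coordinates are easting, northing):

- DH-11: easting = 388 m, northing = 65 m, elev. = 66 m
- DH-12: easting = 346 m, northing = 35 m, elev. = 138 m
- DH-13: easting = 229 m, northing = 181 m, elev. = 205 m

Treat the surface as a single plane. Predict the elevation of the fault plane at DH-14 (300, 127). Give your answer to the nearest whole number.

144 m

Two edge vectors: DH-11→DH-12 = (-42, -30, 72), DH-11→DH-13 = (-159, 116, 139).
Normal n = (DH-11→DH-12) × (DH-11→DH-13) = (-12522, -5610, -9642).
So ∂z/∂easting = −n_x/n_z = −1.29869 and ∂z/∂northing = −n_y/n_z = −0.58183.
Intercept c from DH-11: 66 + 503.89 + 37.82 = 607.71.
At (300, 127): z = −389.6 − 73.9 + 607.71 = 144.2 m.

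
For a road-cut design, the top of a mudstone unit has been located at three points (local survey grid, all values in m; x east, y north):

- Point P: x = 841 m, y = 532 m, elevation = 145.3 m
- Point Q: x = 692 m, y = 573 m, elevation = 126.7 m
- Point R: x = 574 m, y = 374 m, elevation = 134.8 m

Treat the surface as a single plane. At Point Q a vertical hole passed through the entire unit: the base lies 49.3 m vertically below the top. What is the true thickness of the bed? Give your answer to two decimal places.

Let the plane be z = a·x + b·y + c.
Point Q−Point P: −149a + 41b = −18.6;  Point R−Point P: −267a − 158b = −10.5.
Solving gives a = 0.09769, b = −0.09863.
|∇z| = √(a²+b²) = 0.13882, so dip δ = arctan(0.13882) = 7.90°.
True thickness = vertical thickness × cos δ = 49.3 × cos 7.90° = 48.83 m.

48.83 m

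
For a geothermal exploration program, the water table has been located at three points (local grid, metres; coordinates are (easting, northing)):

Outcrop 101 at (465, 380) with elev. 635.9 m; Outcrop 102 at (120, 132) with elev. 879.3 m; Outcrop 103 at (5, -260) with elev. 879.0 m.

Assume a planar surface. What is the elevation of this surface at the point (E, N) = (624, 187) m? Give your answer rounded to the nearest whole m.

443 m

Let the plane be z = a·E + b·N + c.
Outcrop 102−Outcrop 101: −345a − 248b = 243.4;  Outcrop 103−Outcrop 101: −460a − 640b = 243.1.
Solving gives a = −0.89475, b = 0.26325.
Then c = 635.9 − a·465 − b·380 = 951.92.
At (624, 187): z = −558.3 + 49.2 + 951.92 = 442.8 m.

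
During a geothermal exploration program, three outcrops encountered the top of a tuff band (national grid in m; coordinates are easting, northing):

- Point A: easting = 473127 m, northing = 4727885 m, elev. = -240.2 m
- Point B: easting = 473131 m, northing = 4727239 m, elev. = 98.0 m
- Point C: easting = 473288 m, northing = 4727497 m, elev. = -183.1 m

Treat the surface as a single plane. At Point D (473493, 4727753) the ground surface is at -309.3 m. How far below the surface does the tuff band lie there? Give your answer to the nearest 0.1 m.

198.0 m

Two edge vectors: Point A→Point B = (4, -646, 338.2), Point A→Point C = (161, -388, 57.1).
Normal n = (Point A→Point B) × (Point A→Point C) = (94335, 54221.8, 102454).
So ∂z/∂easting = −n_x/n_z = −0.920754680 and ∂z/∂northing = −n_y/n_z = −0.529230679.
Intercept c from Point A: -240.2 + 435633.90 + 2502141.79 = 2937535.49.
At (473493, 4727753): z_contact = −435970.90 − 2502071.93 + 2937535.49 = -507.34 m.
Depth below ground = -309.3 − (-507.34) = 198.0 m.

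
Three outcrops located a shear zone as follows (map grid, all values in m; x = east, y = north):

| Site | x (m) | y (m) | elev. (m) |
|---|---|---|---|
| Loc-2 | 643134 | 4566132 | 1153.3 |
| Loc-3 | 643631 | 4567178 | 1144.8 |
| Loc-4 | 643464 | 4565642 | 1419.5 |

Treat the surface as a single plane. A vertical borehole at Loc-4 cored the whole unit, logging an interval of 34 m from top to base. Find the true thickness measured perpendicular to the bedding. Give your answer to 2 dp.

30.17 m

Two edge vectors: Loc-2→Loc-3 = (497, 1046, -8.5), Loc-2→Loc-4 = (330, -490, 266.2).
Normal n = (Loc-2→Loc-3) × (Loc-2→Loc-4) = (274280.2, -135106.4, -588710).
So ∂z/∂x = −n_x/n_z = 0.46590 and ∂z/∂y = −n_y/n_z = −0.22950.
|∇z| = √(a²+b²) = 0.51936, so dip δ = arctan(0.51936) = 27.45°.
True thickness = vertical thickness × cos δ = 34 × cos 27.45° = 30.17 m.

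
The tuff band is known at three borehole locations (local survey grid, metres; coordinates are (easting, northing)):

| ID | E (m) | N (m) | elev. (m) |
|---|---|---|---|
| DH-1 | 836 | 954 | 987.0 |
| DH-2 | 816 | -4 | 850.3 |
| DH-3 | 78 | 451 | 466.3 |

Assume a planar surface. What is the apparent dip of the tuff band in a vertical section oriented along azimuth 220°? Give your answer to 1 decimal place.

25.9°

Two edge vectors: DH-1→DH-2 = (-20, -958, -136.7), DH-1→DH-3 = (-758, -503, -520.7).
Normal n = (DH-1→DH-2) × (DH-1→DH-3) = (430070.5, 93204.6, -716104).
So ∂z/∂E = −n_x/n_z = 0.60057 and ∂z/∂N = −n_y/n_z = 0.13016.
Unit vector along 220° is (sin 220°, cos 220°) = (-0.6428, -0.7660).
Slope in that direction = a·(-0.6428) + b·(-0.7660) = −0.48574.
Apparent dip = arctan|0.48574| = 25.9° (true dip is 31.6°, so apparent ≤ true as expected).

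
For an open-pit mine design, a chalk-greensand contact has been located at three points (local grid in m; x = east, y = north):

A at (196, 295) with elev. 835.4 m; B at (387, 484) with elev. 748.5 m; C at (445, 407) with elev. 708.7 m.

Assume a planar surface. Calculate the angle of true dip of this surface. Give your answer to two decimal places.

Two edge vectors: A→B = (191, 189, -86.9), A→C = (249, 112, -126.7).
Normal n = (A→B) × (A→C) = (-14213.5, 2561.6, -25669).
So ∂z/∂x = −n_x/n_z = −0.55372 and ∂z/∂y = −n_y/n_z = 0.09979.
Gradient magnitude |∇z| = √(a² + b²) = √(0.30661 + 0.00996) = 0.56264.
True dip = arctan(0.56264) = 29.36°, dipping toward E (azimuth ≈ 100°).

29.36°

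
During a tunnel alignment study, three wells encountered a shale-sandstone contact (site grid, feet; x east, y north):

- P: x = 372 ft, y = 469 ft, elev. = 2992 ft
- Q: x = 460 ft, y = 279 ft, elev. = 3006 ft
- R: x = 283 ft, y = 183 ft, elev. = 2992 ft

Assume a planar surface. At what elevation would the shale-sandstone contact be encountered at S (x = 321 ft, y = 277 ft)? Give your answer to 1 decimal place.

2992.8 ft

Two edge vectors: P→Q = (88, -190, 14), P→R = (-89, -286, 0).
Normal n = (P→Q) × (P→R) = (4004, -1246, -42078).
So ∂z/∂x = −n_x/n_z = 0.09516 and ∂z/∂y = −n_y/n_z = −0.02961.
Intercept c from P: 2992 − 35.40 + 13.89 = 2970.49.
At (321, 277): z = 30.5 − 8.2 + 2970.49 = 2992.8 ft.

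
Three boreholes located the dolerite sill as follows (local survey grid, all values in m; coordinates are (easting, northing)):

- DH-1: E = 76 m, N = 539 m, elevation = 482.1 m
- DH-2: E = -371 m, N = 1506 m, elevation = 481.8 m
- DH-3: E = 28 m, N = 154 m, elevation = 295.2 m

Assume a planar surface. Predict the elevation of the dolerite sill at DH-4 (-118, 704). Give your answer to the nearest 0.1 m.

Two edge vectors: DH-1→DH-2 = (-447, 967, -0.3), DH-1→DH-3 = (-48, -385, -186.9).
Normal n = (DH-1→DH-2) × (DH-1→DH-3) = (-180847.8, -83529.9, 218511).
So ∂z/∂E = −n_x/n_z = 0.827637 and ∂z/∂N = −n_y/n_z = 0.382269.
Intercept c from DH-1: 482.1 − 62.90 − 206.04 = 213.16.
At (-118, 704): z = −97.7 + 269.1 + 213.16 = 384.6 m.

384.6 m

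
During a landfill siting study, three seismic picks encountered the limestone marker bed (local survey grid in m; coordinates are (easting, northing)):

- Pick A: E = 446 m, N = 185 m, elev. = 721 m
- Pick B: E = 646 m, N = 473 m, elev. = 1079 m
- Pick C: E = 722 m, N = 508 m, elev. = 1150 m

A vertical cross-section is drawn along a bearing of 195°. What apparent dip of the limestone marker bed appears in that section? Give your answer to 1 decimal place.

44.5°

Let the plane be z = a·E + b·N + c.
Pick B−Pick A: 200a + 288b = 358;  Pick C−Pick A: 276a + 323b = 429.
Solving gives a = 0.53184, b = 0.87372.
Unit vector along 195° is (sin 195°, cos 195°) = (-0.2588, -0.9659).
Slope in that direction = a·(-0.2588) + b·(-0.9659) = −0.98160.
Apparent dip = arctan|0.98160| = 44.5° (true dip is 45.6°, so apparent ≤ true as expected).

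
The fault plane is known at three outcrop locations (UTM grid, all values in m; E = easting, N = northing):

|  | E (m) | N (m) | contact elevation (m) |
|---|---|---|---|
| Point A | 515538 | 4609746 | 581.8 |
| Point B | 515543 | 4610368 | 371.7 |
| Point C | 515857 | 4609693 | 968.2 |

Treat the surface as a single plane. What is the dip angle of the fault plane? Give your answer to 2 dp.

Let the plane be z = a·E + b·N + c.
Point B−Point A: 5a + 622b = −210.1;  Point C−Point A: 319a − 53b = 386.4.
Solving gives a = 1.15362, b = −0.34705.
Gradient magnitude |∇z| = √(a² + b²) = √(1.33085 + 0.12045) = 1.20470.
True dip = arctan(1.20470) = 50.30°, dipping toward WNW (azimuth ≈ 287°).

50.30°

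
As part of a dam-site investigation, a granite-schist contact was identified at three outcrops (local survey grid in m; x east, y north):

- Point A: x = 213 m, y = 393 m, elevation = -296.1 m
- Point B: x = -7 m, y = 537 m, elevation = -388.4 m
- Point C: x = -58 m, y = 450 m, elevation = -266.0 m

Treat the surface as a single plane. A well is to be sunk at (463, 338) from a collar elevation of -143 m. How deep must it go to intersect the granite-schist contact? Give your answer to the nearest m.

178 m

Two edge vectors: Point A→Point B = (-220, 144, -92.3), Point A→Point C = (-271, 57, 30.1).
Normal n = (Point A→Point B) × (Point A→Point C) = (9595.5, 31635.3, 26484).
So ∂z/∂x = −n_x/n_z = −0.36231 and ∂z/∂y = −n_y/n_z = −1.19451.
Intercept c from Point A: -296.1 + 77.17 + 469.44 = 250.51.
At (463, 338): z_contact = −167.8 − 403.7 + 250.51 = -321.0 m.
Depth below ground = -143 − (-321.0) = 178 m.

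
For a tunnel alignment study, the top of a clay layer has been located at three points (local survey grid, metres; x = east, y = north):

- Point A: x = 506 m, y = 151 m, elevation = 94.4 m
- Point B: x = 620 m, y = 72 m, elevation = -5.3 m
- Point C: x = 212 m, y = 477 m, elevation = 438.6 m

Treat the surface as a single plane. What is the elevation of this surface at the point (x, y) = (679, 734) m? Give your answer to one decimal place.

443.7 m

Let the plane be z = a·x + b·y + c.
Point B−Point A: 114a − 79b = −99.7;  Point C−Point A: −294a + 326b = 344.2.
Solving gives a = −0.38100, b = 0.71223.
Then c = 94.4 − a·506 − b·151 = 179.64.
At (679, 734): z = −258.7 + 522.8 + 179.64 = 443.7 m.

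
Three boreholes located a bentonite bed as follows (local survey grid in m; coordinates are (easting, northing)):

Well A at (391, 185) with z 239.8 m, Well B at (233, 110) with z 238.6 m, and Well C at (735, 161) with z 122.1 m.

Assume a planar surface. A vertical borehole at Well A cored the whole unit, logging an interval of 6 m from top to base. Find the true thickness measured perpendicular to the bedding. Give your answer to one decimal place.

Let the plane be z = a·E + b·N + c.
Well B−Well A: −158a − 75b = −1.2;  Well C−Well A: 344a − 24b = −117.7.
Solving gives a = −0.29733, b = 0.64238.
|∇z| = √(a²+b²) = 0.70786, so dip δ = arctan(0.70786) = 35.29°.
True thickness = vertical thickness × cos δ = 6 × cos 35.29° = 4.9 m.

4.9 m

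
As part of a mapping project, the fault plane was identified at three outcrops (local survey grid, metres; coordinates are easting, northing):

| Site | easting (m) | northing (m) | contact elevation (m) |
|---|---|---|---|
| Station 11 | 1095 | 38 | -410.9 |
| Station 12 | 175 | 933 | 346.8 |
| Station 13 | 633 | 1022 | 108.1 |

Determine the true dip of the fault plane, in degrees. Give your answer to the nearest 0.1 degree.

32.1°

Two edge vectors: Station 11→Station 12 = (-920, 895, 757.7), Station 11→Station 13 = (-462, 984, 519).
Normal n = (Station 11→Station 12) × (Station 11→Station 13) = (-281071.8, 127422.6, -491790).
So ∂z/∂easting = −n_x/n_z = −0.57153 and ∂z/∂northing = −n_y/n_z = 0.25910.
Gradient magnitude |∇z| = √(a² + b²) = √(0.32664 + 0.06713) = 0.62752.
True dip = arctan(0.62752) = 32.1°, dipping toward ESE (azimuth ≈ 114°).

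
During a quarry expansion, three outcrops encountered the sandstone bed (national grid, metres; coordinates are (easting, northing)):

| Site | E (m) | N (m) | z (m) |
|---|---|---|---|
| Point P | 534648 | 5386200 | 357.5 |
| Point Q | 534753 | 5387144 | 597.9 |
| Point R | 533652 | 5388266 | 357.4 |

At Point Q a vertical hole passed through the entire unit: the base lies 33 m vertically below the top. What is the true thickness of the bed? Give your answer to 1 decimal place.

Two edge vectors: Point P→Point Q = (105, 944, 240.4), Point P→Point R = (-996, 2066, -0.1).
Normal n = (Point P→Point Q) × (Point P→Point R) = (-496760.8, -239427.9, 1157154).
So ∂z/∂E = −n_x/n_z = 0.42930 and ∂z/∂N = −n_y/n_z = 0.20691.
|∇z| = √(a²+b²) = 0.47656, so dip δ = arctan(0.47656) = 25.48°.
True thickness = vertical thickness × cos δ = 33 × cos 25.48° = 29.8 m.

29.8 m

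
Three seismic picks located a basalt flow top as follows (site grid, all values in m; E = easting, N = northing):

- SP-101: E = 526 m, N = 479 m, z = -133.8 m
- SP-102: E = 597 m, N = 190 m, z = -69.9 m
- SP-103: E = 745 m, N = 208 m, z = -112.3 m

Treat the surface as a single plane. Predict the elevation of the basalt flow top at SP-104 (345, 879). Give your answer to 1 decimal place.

Let the plane be z = a·E + b·N + c.
SP-102−SP-101: 71a − 289b = 63.9;  SP-103−SP-101: 219a − 271b = 21.5.
Solving gives a = −0.25206, b = −0.28303.
Then c = -133.8 − a·526 − b·479 = 134.36.
At (345, 879): z = −87.0 − 248.8 + 134.36 = -201.4 m.

-201.4 m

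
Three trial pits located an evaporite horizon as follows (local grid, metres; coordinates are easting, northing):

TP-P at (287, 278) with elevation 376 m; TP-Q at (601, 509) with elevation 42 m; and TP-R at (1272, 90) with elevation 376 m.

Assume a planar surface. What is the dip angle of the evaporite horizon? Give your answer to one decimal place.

Let the plane be z = a·easting + b·northing + c.
TP-Q−TP-P: 314a + 231b = −334;  TP-R−TP-P: 985a − 188b = 0.
Solving gives a = −0.21912, b = −1.14804.
Gradient magnitude |∇z| = √(a² + b²) = √(0.04801 + 1.31799) = 1.16876.
True dip = arctan(1.16876) = 49.4°, dipping toward N (azimuth ≈ 011°).

49.4°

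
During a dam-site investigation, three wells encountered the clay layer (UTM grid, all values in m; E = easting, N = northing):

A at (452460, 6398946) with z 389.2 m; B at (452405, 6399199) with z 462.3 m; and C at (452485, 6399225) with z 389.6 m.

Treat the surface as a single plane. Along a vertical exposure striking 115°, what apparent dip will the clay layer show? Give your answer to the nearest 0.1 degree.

41.5°

Two edge vectors: A→B = (-55, 253, 73.1), A→C = (25, 279, 0.4).
Normal n = (A→B) × (A→C) = (-20293.7, 1849.5, -21670).
So ∂z/∂E = −n_x/n_z = −0.93649 and ∂z/∂N = −n_y/n_z = 0.08535.
Unit vector along 115° is (sin 115°, cos 115°) = (0.9063, -0.4226).
Slope in that direction = a·(0.9063) + b·(-0.4226) = −0.88482.
Apparent dip = arctan|0.88482| = 41.5° (true dip is 43.2°, so apparent ≤ true as expected).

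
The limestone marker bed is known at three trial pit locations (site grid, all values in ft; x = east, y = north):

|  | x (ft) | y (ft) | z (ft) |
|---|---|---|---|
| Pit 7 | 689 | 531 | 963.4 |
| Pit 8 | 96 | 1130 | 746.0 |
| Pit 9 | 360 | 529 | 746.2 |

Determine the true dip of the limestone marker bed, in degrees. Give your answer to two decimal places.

35.72°

Let the plane be z = a·x + b·y + c.
Pit 8−Pit 7: −593a + 599b = −217.4;  Pit 9−Pit 7: −329a − 2b = −217.2.
Solving gives a = 0.65843, b = 0.28889.
Gradient magnitude |∇z| = √(a² + b²) = √(0.43353 + 0.08346) = 0.71902.
True dip = arctan(0.71902) = 35.72°, dipping toward WSW (azimuth ≈ 246°).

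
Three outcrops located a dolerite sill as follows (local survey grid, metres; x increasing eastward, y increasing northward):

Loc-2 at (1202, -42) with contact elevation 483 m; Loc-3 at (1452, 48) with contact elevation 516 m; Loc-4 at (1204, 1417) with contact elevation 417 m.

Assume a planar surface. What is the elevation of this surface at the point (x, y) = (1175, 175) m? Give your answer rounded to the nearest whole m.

Let the plane be z = a·x + b·y + c.
Loc-3−Loc-2: 250a + 90b = 33;  Loc-4−Loc-2: 2a + 1459b = −66.
Solving gives a = 0.14836, b = −0.04544.
Then c = 483 − a·1202 − b·-42 = 302.76.
At (1175, 175): z = 174.3 − 8.0 + 302.76 = 469.1 m.

469 m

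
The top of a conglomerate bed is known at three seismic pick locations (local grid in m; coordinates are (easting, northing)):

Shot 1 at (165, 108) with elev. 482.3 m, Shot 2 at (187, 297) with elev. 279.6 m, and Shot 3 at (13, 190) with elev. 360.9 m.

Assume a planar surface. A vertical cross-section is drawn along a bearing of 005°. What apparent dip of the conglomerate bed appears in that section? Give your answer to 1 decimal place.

Two edge vectors: Shot 1→Shot 2 = (22, 189, -202.7), Shot 1→Shot 3 = (-152, 82, -121.4).
Normal n = (Shot 1→Shot 2) × (Shot 1→Shot 3) = (-6323.2, 33481.2, 30532).
So ∂z/∂E = −n_x/n_z = 0.20710 and ∂z/∂N = −n_y/n_z = −1.09659.
Unit vector along 005° is (sin 5°, cos 5°) = (0.0872, 0.9962).
Slope in that direction = a·(0.0872) + b·(0.9962) = −1.07437.
Apparent dip = arctan|1.07437| = 47.1° (true dip is 48.1°, so apparent ≤ true as expected).

47.1°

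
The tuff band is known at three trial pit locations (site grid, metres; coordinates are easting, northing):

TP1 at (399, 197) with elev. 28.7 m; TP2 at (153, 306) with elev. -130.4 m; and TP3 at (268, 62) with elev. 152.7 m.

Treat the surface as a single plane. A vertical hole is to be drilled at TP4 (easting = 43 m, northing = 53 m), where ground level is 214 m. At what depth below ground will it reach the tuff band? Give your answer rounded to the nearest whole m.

89 m

Two edge vectors: TP1→TP2 = (-246, 109, -159.1), TP1→TP3 = (-131, -135, 124).
Normal n = (TP1→TP2) × (TP1→TP3) = (-7962.5, 51346.1, 47489).
So ∂z/∂easting = −n_x/n_z = 0.16767 and ∂z/∂northing = −n_y/n_z = −1.08122.
Intercept c from TP1: 28.7 − 66.90 + 213.00 = 174.80.
At (43, 53): z_contact = 7.2 − 57.3 + 174.80 = 124.7 m.
Depth below ground = 214 − 124.7 = 89 m.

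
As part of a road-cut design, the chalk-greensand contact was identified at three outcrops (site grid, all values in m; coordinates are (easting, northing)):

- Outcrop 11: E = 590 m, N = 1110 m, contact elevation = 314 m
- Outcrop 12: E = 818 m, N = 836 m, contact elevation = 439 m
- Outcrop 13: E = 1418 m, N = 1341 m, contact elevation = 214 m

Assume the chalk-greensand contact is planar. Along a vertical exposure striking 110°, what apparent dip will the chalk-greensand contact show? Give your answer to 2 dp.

9.06°

Two edge vectors: Outcrop 11→Outcrop 12 = (228, -274, 125), Outcrop 11→Outcrop 13 = (828, 231, -100).
Normal n = (Outcrop 11→Outcrop 12) × (Outcrop 11→Outcrop 13) = (-1475, 126300, 279540).
So ∂z/∂E = −n_x/n_z = 0.00528 and ∂z/∂N = −n_y/n_z = −0.45181.
Unit vector along 110° is (sin 110°, cos 110°) = (0.9397, -0.3420).
Slope in that direction = a·(0.9397) + b·(-0.3420) = 0.15949.
Apparent dip = arctan|0.15949| = 9.06° (true dip is 24.3°, so apparent ≤ true as expected).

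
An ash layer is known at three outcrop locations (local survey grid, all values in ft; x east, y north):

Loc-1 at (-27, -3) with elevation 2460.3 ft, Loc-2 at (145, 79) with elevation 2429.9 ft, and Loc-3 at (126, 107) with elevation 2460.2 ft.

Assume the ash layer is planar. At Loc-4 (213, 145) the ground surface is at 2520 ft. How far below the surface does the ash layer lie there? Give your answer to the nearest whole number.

Let the plane be z = a·x + b·y + c.
Loc-2−Loc-1: 172a + 82b = −30.4;  Loc-3−Loc-1: 153a + 110b = −0.1.
Solving gives a = −0.52334, b = 0.72702.
Then c = 2460.3 − a·-27 − b·-3 = 2448.35.
At (213, 145): z_contact = −111.5 + 105.4 + 2448.35 = 2442.3 ft.
Depth below ground = 2520 − 2442.3 = 78 ft.

78 ft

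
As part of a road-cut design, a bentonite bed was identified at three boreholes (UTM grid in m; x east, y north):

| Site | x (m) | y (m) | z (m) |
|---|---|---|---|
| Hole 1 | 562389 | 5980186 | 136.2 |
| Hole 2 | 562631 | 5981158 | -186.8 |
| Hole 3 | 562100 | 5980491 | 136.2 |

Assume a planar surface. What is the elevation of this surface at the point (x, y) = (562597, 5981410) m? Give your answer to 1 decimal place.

-243.7 m

Let the plane be z = a·x + b·y + c.
Hole 2−Hole 1: 242a + 972b = −323;  Hole 3−Hole 1: −289a + 305b = 0.
Solving gives a = −0.277727660, b = −0.263158340.
Then c = 136.2 − a·562389 − b·5980186 = 1730063.00.
At (562597, 5981410): z = −156248.7 − 1574057.9 + 1730063.00 = -243.7 m.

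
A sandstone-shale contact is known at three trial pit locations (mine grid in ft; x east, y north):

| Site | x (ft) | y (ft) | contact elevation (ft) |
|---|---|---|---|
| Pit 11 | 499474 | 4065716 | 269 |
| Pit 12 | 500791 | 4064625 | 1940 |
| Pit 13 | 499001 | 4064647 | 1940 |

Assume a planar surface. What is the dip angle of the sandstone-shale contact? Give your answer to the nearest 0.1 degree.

57.3°

Two edge vectors: Pit 11→Pit 12 = (1317, -1091, 1671), Pit 11→Pit 13 = (-473, -1069, 1671).
Normal n = (Pit 11→Pit 12) × (Pit 11→Pit 13) = (-36762, -2991090, -1923916).
So ∂z/∂x = −n_x/n_z = −0.01911 and ∂z/∂y = −n_y/n_z = −1.55469.
Gradient magnitude |∇z| = √(a² + b²) = √(0.00037 + 2.41706) = 1.55481.
True dip = arctan(1.55481) = 57.3°, dipping toward N (azimuth ≈ 001°).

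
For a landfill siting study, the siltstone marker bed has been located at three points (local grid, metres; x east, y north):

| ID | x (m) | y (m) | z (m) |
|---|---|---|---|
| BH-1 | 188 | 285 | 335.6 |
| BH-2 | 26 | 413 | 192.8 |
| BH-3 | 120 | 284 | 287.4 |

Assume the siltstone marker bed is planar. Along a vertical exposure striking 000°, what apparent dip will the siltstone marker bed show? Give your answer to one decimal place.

Let the plane be z = a·x + b·y + c.
BH-2−BH-1: −162a + 128b = −142.8;  BH-3−BH-1: −68a − 1b = −48.2.
Solving gives a = 0.71198, b = −0.21453.
Unit vector along 000° is (sin 0°, cos 0°) = (0.0000, 1.0000).
Slope in that direction = a·(0.0000) + b·(1.0000) = −0.21453.
Apparent dip = arctan|0.21453| = 12.1° (true dip is 36.6°, so apparent ≤ true as expected).

12.1°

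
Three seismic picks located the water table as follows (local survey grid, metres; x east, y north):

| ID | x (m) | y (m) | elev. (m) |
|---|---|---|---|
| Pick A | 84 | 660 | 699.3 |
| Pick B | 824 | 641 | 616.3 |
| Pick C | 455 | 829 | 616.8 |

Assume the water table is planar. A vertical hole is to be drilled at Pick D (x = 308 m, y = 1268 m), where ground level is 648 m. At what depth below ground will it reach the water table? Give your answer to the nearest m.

114 m

Let the plane be z = a·x + b·y + c.
Pick B−Pick A: 740a − 19b = −83;  Pick C−Pick A: 371a + 169b = −82.5.
Solving gives a = −0.11804, b = −0.22903.
Then c = 699.3 − a·84 − b·660 = 860.38.
At (308, 1268): z_contact = −36.4 − 290.4 + 860.38 = 533.6 m.
Depth below ground = 648 − 533.6 = 114 m.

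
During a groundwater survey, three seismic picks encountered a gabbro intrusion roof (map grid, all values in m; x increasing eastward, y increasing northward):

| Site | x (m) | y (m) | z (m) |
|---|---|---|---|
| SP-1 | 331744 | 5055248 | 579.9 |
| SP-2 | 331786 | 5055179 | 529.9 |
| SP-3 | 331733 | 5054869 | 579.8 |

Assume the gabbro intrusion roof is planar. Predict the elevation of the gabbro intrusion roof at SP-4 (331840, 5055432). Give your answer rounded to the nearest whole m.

477 m

Let the plane be z = a·x + b·y + c.
SP-2−SP-1: 42a − 69b = −50;  SP-3−SP-1: −11a − 379b = −0.1.
Solving gives a = −1.13588175, b = 0.03323140.
Then c = 579.9 − a·331744 − b·5055248 = 209408.91.
At (331840, 5055432): z = −376931.0 + 167999.1 + 209408.91 = 477.0 m.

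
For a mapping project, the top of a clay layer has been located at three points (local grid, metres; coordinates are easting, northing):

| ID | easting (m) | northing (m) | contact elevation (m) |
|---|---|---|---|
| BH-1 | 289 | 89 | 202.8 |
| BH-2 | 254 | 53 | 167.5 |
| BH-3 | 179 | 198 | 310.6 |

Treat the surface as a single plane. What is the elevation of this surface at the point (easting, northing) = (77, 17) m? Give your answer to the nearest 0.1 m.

Let the plane be z = a·easting + b·northing + c.
BH-2−BH-1: −35a − 36b = −35.3;  BH-3−BH-1: −110a + 109b = 107.8.
Solving gives a = −0.00426, b = 0.98469.
Then c = 202.8 − a·289 − b·89 = 116.39.
At (77, 17): z = −0.3 + 16.7 + 116.39 = 132.8 m.

132.8 m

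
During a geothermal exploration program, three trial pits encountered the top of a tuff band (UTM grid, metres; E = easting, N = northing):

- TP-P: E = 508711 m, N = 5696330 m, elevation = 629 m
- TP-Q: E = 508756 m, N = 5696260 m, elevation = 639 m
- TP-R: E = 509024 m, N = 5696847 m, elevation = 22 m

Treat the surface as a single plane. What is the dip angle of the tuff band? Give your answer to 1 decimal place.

Let the plane be z = a·E + b·N + c.
TP-Q−TP-P: 45a − 70b = 10;  TP-R−TP-P: 313a + 517b = −607.
Solving gives a = −0.82612, b = −0.67393.
Gradient magnitude |∇z| = √(a² + b²) = √(0.68248 + 0.45419) = 1.06614.
True dip = arctan(1.06614) = 46.8°, dipping toward NE (azimuth ≈ 051°).

46.8°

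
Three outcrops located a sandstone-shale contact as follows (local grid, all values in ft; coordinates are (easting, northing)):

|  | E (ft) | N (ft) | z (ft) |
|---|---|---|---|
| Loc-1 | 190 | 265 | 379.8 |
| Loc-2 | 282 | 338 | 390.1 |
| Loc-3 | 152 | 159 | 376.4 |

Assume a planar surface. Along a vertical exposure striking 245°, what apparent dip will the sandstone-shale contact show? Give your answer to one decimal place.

Two edge vectors: Loc-1→Loc-2 = (92, 73, 10.3), Loc-1→Loc-3 = (-38, -106, -3.4).
Normal n = (Loc-1→Loc-2) × (Loc-1→Loc-3) = (843.6, -78.6, -6978).
So ∂z/∂E = −n_x/n_z = 0.12089 and ∂z/∂N = −n_y/n_z = −0.01126.
Unit vector along 245° is (sin 245°, cos 245°) = (-0.9063, -0.4226).
Slope in that direction = a·(-0.9063) + b·(-0.4226) = −0.10481.
Apparent dip = arctan|0.10481| = 6.0° (true dip is 6.9°, so apparent ≤ true as expected).

6.0°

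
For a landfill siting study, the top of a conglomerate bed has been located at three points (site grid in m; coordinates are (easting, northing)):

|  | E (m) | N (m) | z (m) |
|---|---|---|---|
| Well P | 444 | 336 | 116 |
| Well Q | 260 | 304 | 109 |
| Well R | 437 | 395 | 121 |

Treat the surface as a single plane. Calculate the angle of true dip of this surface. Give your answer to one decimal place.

Two edge vectors: Well P→Well Q = (-184, -32, -7), Well P→Well R = (-7, 59, 5).
Normal n = (Well P→Well Q) × (Well P→Well R) = (253, 969, -11080).
So ∂z/∂E = −n_x/n_z = 0.02283 and ∂z/∂N = −n_y/n_z = 0.08745.
Gradient magnitude |∇z| = √(a² + b²) = √(0.00052 + 0.00765) = 0.09039.
True dip = arctan(0.09039) = 5.2°, dipping toward SSW (azimuth ≈ 195°).

5.2°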